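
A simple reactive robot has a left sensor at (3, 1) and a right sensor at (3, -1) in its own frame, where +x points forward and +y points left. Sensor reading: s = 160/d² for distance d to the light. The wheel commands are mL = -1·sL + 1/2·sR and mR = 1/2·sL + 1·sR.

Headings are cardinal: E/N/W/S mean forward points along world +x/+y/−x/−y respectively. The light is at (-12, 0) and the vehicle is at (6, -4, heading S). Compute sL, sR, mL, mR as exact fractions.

left sensor world pos  = (7, -7); dL² = 410
right sensor world pos = (5, -7); dR² = 338
sL = 160/410 = 16/41
sR = 160/338 = 80/169
mL = -1·sL + 1/2·sR = -1064/6929
mR = 1/2·sL + 1·sR = 4632/6929

16/41 80/169 -1064/6929 4632/6929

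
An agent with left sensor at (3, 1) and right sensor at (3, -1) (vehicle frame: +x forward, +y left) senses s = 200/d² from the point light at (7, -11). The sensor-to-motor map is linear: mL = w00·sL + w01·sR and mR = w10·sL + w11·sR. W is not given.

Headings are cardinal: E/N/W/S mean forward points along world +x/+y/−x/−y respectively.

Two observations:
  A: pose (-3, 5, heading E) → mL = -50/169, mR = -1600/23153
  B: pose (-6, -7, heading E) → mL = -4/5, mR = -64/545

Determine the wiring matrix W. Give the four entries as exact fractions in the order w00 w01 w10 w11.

-1/2 0 1/2 -1/2

obs A: pose=(-3,5,E) → sL=100/169, sR=100/137, mL=-50/169, mR=-1600/23153
obs B: pose=(-6,-7,E) → sL=8/5, sR=200/109, mL=-4/5, mR=-64/545
sensor matrix S = [[100/169, 100/137], [8/5, 200/109]]; det S = -207360/2523677
solve [mL_A; mL_B] = S·[w00; w01] and [mR_A; mR_B] = S·[w10; w11]:
  w00 = -1/2, w01 = 0, w10 = 1/2, w11 = -1/2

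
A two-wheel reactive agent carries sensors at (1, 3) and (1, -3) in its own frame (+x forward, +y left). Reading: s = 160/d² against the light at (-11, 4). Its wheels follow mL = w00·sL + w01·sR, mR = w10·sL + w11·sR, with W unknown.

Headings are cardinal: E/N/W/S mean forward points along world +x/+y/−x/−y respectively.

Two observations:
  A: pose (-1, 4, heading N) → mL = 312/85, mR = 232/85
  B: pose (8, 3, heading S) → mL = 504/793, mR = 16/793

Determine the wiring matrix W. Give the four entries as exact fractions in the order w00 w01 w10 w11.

obs A: pose=(-1,4,N) → sL=16/5, sR=16/17, mL=312/85, mR=232/85
obs B: pose=(8,3,S) → sL=20/61, sR=8/13, mL=504/793, mR=16/793
sensor matrix S = [[16/5, 16/17], [20/61, 8/13]]; det S = 111936/67405
solve [mL_A; mL_B] = S·[w00; w01] and [mR_A; mR_B] = S·[w10; w11]:
  w00 = 1, w01 = 1/2, w10 = 1, w11 = -1/2

1 1/2 1 -1/2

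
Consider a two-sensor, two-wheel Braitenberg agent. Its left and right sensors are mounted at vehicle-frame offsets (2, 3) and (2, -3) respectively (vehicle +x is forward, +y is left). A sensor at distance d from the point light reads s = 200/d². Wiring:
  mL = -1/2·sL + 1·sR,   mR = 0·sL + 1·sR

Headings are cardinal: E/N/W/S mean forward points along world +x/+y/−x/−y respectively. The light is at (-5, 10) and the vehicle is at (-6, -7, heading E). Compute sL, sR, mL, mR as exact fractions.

200/197 200/401 -700/78997 200/401

left sensor world pos  = (-4, -4); dL² = 197
right sensor world pos = (-4, -10); dR² = 401
sL = 200/197 = 200/197
sR = 200/401 = 200/401
mL = -1/2·sL + 1·sR = -700/78997
mR = 0·sL + 1·sR = 200/401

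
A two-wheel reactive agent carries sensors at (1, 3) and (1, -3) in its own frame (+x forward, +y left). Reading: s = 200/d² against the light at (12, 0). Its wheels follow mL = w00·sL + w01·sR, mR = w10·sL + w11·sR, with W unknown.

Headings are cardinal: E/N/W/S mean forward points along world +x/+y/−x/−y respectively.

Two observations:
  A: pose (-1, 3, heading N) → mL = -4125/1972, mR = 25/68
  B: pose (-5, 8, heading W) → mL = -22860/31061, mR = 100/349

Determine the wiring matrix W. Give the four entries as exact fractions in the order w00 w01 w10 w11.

obs A: pose=(-1,3,N) → sL=25/34, sR=50/29, mL=-4125/1972, mR=25/68
obs B: pose=(-5,8,W) → sL=200/349, sR=40/89, mL=-22860/31061, mR=100/349
sensor matrix S = [[25/34, 50/29], [200/349, 40/89]]; det S = -10069500/15313073
solve [mL_A; mL_B] = S·[w00; w01] and [mR_A; mR_B] = S·[w10; w11]:
  w00 = -1/2, w01 = -1, w10 = 1/2, w11 = 0

-1/2 -1 1/2 0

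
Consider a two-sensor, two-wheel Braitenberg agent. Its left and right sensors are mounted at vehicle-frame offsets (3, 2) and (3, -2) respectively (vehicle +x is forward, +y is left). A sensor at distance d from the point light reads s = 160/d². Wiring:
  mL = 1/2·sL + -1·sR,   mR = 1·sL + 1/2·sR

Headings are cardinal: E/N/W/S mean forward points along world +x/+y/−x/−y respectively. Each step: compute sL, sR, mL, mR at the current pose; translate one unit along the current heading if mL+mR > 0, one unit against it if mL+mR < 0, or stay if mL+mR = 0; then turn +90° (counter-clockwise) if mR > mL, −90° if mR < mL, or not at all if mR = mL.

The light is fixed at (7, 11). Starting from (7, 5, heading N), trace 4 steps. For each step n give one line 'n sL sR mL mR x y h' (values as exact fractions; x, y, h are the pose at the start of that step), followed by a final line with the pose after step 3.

0 160/13 160/13 -80/13 240/13 7 5 N
1 80/29 80/9 -1960/261 1880/261 7 6 W
2 160/73 32/13 -1296/949 3248/949 8 6 S
3 5 2 1/2 6 8 5 E
final 9 5 N

n=0: pose=(7,5,N); sL=160/13, sR=160/13; mL=-80/13, mR=240/13; mL+mR=160/13 → advance +1; mR−mL=320/13 → turn +1·90°
n=1: pose=(7,6,W); sL=80/29, sR=80/9; mL=-1960/261, mR=1880/261; mL+mR=-80/261 → advance -1; mR−mL=1280/87 → turn +1·90°
n=2: pose=(8,6,S); sL=160/73, sR=32/13; mL=-1296/949, mR=3248/949; mL+mR=1952/949 → advance +1; mR−mL=4544/949 → turn +1·90°
n=3: pose=(8,5,E); sL=5, sR=2; mL=1/2, mR=6; mL+mR=13/2 → advance +1; mR−mL=11/2 → turn +1·90°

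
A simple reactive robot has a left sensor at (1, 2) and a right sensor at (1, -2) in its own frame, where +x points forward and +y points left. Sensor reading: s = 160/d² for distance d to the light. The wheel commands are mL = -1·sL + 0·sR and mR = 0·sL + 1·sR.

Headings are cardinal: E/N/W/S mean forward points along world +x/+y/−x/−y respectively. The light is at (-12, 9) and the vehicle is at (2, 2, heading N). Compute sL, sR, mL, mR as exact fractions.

left sensor world pos  = (0, 3); dL² = 180
right sensor world pos = (4, 3); dR² = 292
sL = 160/180 = 8/9
sR = 160/292 = 40/73
mL = -1·sL + 0·sR = -8/9
mR = 0·sL + 1·sR = 40/73

8/9 40/73 -8/9 40/73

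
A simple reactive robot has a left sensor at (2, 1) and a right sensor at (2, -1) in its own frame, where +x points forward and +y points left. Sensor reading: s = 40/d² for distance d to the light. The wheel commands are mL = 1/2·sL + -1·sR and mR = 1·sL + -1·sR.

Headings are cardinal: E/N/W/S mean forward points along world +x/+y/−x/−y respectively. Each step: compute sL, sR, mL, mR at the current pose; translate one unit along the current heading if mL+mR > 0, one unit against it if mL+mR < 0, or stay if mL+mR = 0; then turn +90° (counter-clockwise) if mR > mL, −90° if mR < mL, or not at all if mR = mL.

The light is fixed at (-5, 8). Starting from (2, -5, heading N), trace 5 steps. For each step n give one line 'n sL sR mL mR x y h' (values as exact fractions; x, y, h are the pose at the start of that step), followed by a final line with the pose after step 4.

n=0: pose=(2,-5,N); sL=40/157, sR=8/37; mL=-516/5809, mR=224/5809; mL+mR=-292/5809 → advance -1; mR−mL=20/157 → turn +1·90°
n=1: pose=(2,-6,W); sL=4/25, sR=20/97; mL=-306/2425, mR=-112/2425; mL+mR=-418/2425 → advance -1; mR−mL=2/25 → turn +1·90°
n=2: pose=(3,-6,S); sL=40/337, sR=8/61; mL=-1476/20557, mR=-256/20557; mL+mR=-1732/20557 → advance -1; mR−mL=20/337 → turn +1·90°
n=3: pose=(3,-5,E); sL=10/61, sR=5/37; mL=-120/2257, mR=65/2257; mL+mR=-55/2257 → advance -1; mR−mL=5/61 → turn +1·90°
n=4: pose=(2,-5,N); sL=40/157, sR=8/37; mL=-516/5809, mR=224/5809; mL+mR=-292/5809 → advance -1; mR−mL=20/157 → turn +1·90°

0 40/157 8/37 -516/5809 224/5809 2 -5 N
1 4/25 20/97 -306/2425 -112/2425 2 -6 W
2 40/337 8/61 -1476/20557 -256/20557 3 -6 S
3 10/61 5/37 -120/2257 65/2257 3 -5 E
4 40/157 8/37 -516/5809 224/5809 2 -5 N
final 2 -6 W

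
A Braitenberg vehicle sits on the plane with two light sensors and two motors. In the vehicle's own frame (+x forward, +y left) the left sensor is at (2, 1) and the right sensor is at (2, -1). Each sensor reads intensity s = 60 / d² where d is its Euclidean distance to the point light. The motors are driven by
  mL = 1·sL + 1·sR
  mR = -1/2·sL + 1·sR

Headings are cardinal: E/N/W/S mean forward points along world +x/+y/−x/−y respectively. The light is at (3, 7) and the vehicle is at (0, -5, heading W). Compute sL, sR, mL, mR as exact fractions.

30/97 30/73 5100/7081 1815/7081

left sensor world pos  = (-2, -6); dL² = 194
right sensor world pos = (-2, -4); dR² = 146
sL = 60/194 = 30/97
sR = 60/146 = 30/73
mL = 1·sL + 1·sR = 5100/7081
mR = -1/2·sL + 1·sR = 1815/7081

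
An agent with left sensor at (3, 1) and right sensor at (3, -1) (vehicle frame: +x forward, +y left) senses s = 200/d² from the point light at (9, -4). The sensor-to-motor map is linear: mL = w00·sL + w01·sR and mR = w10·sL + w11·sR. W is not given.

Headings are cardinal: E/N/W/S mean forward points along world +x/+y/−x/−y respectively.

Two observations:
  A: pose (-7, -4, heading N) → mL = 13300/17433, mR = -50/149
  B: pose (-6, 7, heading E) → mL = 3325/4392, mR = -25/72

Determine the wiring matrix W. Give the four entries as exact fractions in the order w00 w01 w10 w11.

1/2 1/2 -1/2 0

obs A: pose=(-7,-4,N) → sL=100/149, sR=100/117, mL=13300/17433, mR=-50/149
obs B: pose=(-6,7,E) → sL=25/36, sR=50/61, mL=3325/4392, mR=-25/72
sensor matrix S = [[100/149, 100/117], [25/36, 50/61]]; det S = -415625/9570717
solve [mL_A; mL_B] = S·[w00; w01] and [mR_A; mR_B] = S·[w10; w11]:
  w00 = 1/2, w01 = 1/2, w10 = -1/2, w11 = 0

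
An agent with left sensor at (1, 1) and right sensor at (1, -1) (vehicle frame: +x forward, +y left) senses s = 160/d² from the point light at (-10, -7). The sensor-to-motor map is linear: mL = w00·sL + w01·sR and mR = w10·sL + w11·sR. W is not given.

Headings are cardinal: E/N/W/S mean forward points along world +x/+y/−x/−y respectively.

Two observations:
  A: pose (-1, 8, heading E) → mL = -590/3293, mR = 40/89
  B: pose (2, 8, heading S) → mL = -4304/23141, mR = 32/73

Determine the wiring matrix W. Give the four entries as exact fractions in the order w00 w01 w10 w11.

-1 1/2 1 0

obs A: pose=(-1,8,E) → sL=40/89, sR=20/37, mL=-590/3293, mR=40/89
obs B: pose=(2,8,S) → sL=32/73, sR=160/317, mL=-4304/23141, mR=32/73
sensor matrix S = [[40/89, 20/37], [32/73, 160/317]]; det S = -769920/76203313
solve [mL_A; mL_B] = S·[w00; w01] and [mR_A; mR_B] = S·[w10; w11]:
  w00 = -1, w01 = 1/2, w10 = 1, w11 = 0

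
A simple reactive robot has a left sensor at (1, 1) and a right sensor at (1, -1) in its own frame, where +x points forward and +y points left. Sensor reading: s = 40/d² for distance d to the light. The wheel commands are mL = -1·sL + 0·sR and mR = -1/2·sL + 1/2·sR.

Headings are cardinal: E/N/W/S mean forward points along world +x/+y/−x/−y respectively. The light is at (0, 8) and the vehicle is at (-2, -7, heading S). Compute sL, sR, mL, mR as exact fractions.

left sensor world pos  = (-1, -8); dL² = 257
right sensor world pos = (-3, -8); dR² = 265
sL = 40/257 = 40/257
sR = 40/265 = 8/53
mL = -1·sL + 0·sR = -40/257
mR = -1/2·sL + 1/2·sR = -32/13621

40/257 8/53 -40/257 -32/13621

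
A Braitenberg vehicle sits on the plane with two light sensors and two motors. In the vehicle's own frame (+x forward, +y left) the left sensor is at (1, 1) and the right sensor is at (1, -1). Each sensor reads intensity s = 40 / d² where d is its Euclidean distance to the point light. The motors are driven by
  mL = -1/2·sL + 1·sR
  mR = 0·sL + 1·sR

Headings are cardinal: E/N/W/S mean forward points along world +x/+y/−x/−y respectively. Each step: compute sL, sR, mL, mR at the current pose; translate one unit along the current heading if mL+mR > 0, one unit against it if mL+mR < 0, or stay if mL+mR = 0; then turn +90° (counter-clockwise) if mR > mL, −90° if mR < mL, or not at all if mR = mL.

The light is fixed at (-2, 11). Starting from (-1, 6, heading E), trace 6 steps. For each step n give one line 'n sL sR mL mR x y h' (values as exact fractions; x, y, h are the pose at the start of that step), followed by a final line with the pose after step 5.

0 2 1 0 1 -1 6 E
1 40/17 8/5 36/85 8/5 0 6 N
2 20/13 4 42/13 4 0 7 W
3 40/29 8/5 132/145 8/5 -1 7 S
4 2 1 0 1 -1 6 E
5 40/17 8/5 36/85 8/5 0 6 N
final 0 7 W

n=0: pose=(-1,6,E); sL=2, sR=1; mL=0, mR=1; mL+mR=1 → advance +1; mR−mL=1 → turn +1·90°
n=1: pose=(0,6,N); sL=40/17, sR=8/5; mL=36/85, mR=8/5; mL+mR=172/85 → advance +1; mR−mL=20/17 → turn +1·90°
n=2: pose=(0,7,W); sL=20/13, sR=4; mL=42/13, mR=4; mL+mR=94/13 → advance +1; mR−mL=10/13 → turn +1·90°
n=3: pose=(-1,7,S); sL=40/29, sR=8/5; mL=132/145, mR=8/5; mL+mR=364/145 → advance +1; mR−mL=20/29 → turn +1·90°
n=4: pose=(-1,6,E); sL=2, sR=1; mL=0, mR=1; mL+mR=1 → advance +1; mR−mL=1 → turn +1·90°
n=5: pose=(0,6,N); sL=40/17, sR=8/5; mL=36/85, mR=8/5; mL+mR=172/85 → advance +1; mR−mL=20/17 → turn +1·90°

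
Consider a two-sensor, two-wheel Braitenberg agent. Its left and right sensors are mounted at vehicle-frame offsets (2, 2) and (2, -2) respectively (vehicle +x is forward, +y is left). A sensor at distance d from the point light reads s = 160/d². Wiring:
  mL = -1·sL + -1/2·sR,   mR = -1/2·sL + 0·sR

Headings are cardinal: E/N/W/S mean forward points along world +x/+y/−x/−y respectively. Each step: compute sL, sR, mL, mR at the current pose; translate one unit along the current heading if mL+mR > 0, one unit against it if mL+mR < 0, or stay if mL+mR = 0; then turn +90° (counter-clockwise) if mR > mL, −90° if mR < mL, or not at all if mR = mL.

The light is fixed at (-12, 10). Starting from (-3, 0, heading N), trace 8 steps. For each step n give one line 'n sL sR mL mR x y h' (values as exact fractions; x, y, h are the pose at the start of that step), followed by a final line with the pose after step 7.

n=0: pose=(-3,0,N); sL=160/113, sR=32/37; mL=-7728/4181, mR=-80/113; mL+mR=-10688/4181 → advance -1; mR−mL=4768/4181 → turn +1·90°
n=1: pose=(-3,-1,W); sL=80/109, sR=16/13; mL=-1912/1417, mR=-40/109; mL+mR=-2432/1417 → advance -1; mR−mL=1392/1417 → turn +1·90°
n=2: pose=(-2,-1,S); sL=160/313, sR=160/233; mL=-62320/72929, mR=-80/313; mL+mR=-80960/72929 → advance -1; mR−mL=43680/72929 → turn +1·90°
n=3: pose=(-2,0,E); sL=10/13, sR=5/9; mL=-245/234, mR=-5/13; mL+mR=-335/234 → advance -1; mR−mL=155/234 → turn +1·90°
n=4: pose=(-3,0,N); sL=160/113, sR=32/37; mL=-7728/4181, mR=-80/113; mL+mR=-10688/4181 → advance -1; mR−mL=4768/4181 → turn +1·90°
n=5: pose=(-3,-1,W); sL=80/109, sR=16/13; mL=-1912/1417, mR=-40/109; mL+mR=-2432/1417 → advance -1; mR−mL=1392/1417 → turn +1·90°
n=6: pose=(-2,-1,S); sL=160/313, sR=160/233; mL=-62320/72929, mR=-80/313; mL+mR=-80960/72929 → advance -1; mR−mL=43680/72929 → turn +1·90°
n=7: pose=(-2,0,E); sL=10/13, sR=5/9; mL=-245/234, mR=-5/13; mL+mR=-335/234 → advance -1; mR−mL=155/234 → turn +1·90°

0 160/113 32/37 -7728/4181 -80/113 -3 0 N
1 80/109 16/13 -1912/1417 -40/109 -3 -1 W
2 160/313 160/233 -62320/72929 -80/313 -2 -1 S
3 10/13 5/9 -245/234 -5/13 -2 0 E
4 160/113 32/37 -7728/4181 -80/113 -3 0 N
5 80/109 16/13 -1912/1417 -40/109 -3 -1 W
6 160/313 160/233 -62320/72929 -80/313 -2 -1 S
7 10/13 5/9 -245/234 -5/13 -2 0 E
final -3 0 N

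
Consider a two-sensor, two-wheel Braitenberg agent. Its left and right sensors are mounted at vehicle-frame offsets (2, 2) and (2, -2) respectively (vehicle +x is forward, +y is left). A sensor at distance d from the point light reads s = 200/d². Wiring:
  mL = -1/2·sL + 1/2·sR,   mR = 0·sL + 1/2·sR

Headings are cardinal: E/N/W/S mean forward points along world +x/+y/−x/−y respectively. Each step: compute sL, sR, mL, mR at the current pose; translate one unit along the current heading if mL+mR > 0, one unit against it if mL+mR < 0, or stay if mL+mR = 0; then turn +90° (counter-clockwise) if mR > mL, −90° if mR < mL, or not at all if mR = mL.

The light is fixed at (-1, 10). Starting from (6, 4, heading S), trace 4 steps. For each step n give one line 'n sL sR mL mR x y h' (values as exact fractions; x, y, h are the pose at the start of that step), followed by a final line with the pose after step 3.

n=0: pose=(6,4,S); sL=40/29, sR=200/89; mL=1120/2581, mR=100/89; mL+mR=4020/2581 → advance +1; mR−mL=20/29 → turn +1·90°
n=1: pose=(6,3,E); sL=100/53, sR=100/81; mL=-1400/4293, mR=50/81; mL+mR=1250/4293 → advance +1; mR−mL=50/53 → turn +1·90°
n=2: pose=(7,3,N); sL=200/61, sR=8/5; mL=-256/305, mR=4/5; mL+mR=-12/305 → advance -1; mR−mL=100/61 → turn +1·90°
n=3: pose=(7,2,W); sL=25/17, sR=25/9; mL=100/153, mR=25/18; mL+mR=625/306 → advance +1; mR−mL=25/34 → turn +1·90°

0 40/29 200/89 1120/2581 100/89 6 4 S
1 100/53 100/81 -1400/4293 50/81 6 3 E
2 200/61 8/5 -256/305 4/5 7 3 N
3 25/17 25/9 100/153 25/18 7 2 W
final 6 2 S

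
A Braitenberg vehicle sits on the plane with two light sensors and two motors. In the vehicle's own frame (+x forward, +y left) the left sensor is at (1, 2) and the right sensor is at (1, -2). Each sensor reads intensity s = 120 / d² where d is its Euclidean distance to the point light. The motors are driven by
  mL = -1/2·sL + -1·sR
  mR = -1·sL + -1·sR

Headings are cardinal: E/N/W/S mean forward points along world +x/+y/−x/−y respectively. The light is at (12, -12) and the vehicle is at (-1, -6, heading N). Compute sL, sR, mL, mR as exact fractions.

60/137 12/17 -2154/2329 -2664/2329

left sensor world pos  = (-3, -5); dL² = 274
right sensor world pos = (1, -5); dR² = 170
sL = 120/274 = 60/137
sR = 120/170 = 12/17
mL = -1/2·sL + -1·sR = -2154/2329
mR = -1·sL + -1·sR = -2664/2329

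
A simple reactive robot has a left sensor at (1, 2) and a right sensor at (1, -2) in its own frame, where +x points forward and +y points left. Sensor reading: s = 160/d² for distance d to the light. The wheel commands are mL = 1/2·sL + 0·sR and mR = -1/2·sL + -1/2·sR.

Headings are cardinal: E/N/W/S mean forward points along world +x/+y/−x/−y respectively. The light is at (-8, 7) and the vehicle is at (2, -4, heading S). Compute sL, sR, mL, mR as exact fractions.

left sensor world pos  = (4, -5); dL² = 288
right sensor world pos = (0, -5); dR² = 208
sL = 160/288 = 5/9
sR = 160/208 = 10/13
mL = 1/2·sL + 0·sR = 5/18
mR = -1/2·sL + -1/2·sR = -155/234

5/9 10/13 5/18 -155/234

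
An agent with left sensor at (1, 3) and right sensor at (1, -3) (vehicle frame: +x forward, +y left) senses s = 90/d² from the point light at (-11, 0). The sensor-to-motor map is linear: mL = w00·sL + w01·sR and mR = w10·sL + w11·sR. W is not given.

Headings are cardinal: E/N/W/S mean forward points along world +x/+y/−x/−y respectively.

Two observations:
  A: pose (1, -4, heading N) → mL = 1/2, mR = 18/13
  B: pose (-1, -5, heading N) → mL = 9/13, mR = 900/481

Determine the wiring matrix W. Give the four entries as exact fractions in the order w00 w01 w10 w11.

1/2 0 1 1

obs A: pose=(1,-4,N) → sL=1, sR=5/13, mL=1/2, mR=18/13
obs B: pose=(-1,-5,N) → sL=18/13, sR=18/37, mL=9/13, mR=900/481
sensor matrix S = [[1, 5/13], [18/13, 18/37]]; det S = -288/6253
solve [mL_A; mL_B] = S·[w00; w01] and [mR_A; mR_B] = S·[w10; w11]:
  w00 = 1/2, w01 = 0, w10 = 1, w11 = 1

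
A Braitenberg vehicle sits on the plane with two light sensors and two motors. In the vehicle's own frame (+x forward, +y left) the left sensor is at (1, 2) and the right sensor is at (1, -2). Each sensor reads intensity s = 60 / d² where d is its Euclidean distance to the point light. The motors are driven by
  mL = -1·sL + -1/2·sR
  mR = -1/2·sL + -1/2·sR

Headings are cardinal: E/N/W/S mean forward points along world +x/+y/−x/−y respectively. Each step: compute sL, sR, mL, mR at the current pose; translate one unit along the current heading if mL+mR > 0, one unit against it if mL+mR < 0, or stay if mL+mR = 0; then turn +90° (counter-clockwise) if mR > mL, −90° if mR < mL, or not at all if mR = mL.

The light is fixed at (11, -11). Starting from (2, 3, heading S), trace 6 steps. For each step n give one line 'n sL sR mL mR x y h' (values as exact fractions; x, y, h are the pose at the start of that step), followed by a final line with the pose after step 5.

n=0: pose=(2,3,S); sL=30/109, sR=6/29; mL=-1197/3161, mR=-762/3161; mL+mR=-1959/3161 → advance -1; mR−mL=15/109 → turn +1·90°
n=1: pose=(2,4,E); sL=60/353, sR=60/233; mL=-24570/82249, mR=-17580/82249; mL+mR=-42150/82249 → advance -1; mR−mL=30/353 → turn +1·90°
n=2: pose=(1,4,N); sL=3/20, sR=3/16; mL=-39/160, mR=-27/160; mL+mR=-33/80 → advance -1; mR−mL=3/40 → turn +1·90°
n=3: pose=(1,3,W); sL=12/53, sR=60/377; mL=-6114/19981, mR=-3852/19981; mL+mR=-9966/19981 → advance -1; mR−mL=6/53 → turn +1·90°
n=4: pose=(2,3,S); sL=30/109, sR=6/29; mL=-1197/3161, mR=-762/3161; mL+mR=-1959/3161 → advance -1; mR−mL=15/109 → turn +1·90°
n=5: pose=(2,4,E); sL=60/353, sR=60/233; mL=-24570/82249, mR=-17580/82249; mL+mR=-42150/82249 → advance -1; mR−mL=30/353 → turn +1·90°

0 30/109 6/29 -1197/3161 -762/3161 2 3 S
1 60/353 60/233 -24570/82249 -17580/82249 2 4 E
2 3/20 3/16 -39/160 -27/160 1 4 N
3 12/53 60/377 -6114/19981 -3852/19981 1 3 W
4 30/109 6/29 -1197/3161 -762/3161 2 3 S
5 60/353 60/233 -24570/82249 -17580/82249 2 4 E
final 1 4 N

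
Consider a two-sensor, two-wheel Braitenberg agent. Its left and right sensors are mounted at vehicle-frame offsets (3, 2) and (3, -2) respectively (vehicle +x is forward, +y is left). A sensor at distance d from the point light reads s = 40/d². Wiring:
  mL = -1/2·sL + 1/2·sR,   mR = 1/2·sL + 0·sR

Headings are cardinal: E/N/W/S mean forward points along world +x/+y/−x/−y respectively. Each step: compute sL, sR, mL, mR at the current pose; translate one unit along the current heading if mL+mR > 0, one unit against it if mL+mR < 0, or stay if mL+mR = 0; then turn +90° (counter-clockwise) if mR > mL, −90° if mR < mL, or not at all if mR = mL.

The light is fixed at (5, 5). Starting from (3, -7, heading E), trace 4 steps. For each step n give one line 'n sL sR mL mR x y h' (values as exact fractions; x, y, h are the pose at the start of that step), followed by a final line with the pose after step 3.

0 40/101 40/197 -1920/19897 20/101 3 -7 E
1 4/9 20/41 8/369 2/9 4 -7 N
2 8/37 40/97 352/3589 4/37 4 -6 W
3 10/49 10/53 -20/2597 5/49 3 -6 S
final 3 -7 E

n=0: pose=(3,-7,E); sL=40/101, sR=40/197; mL=-1920/19897, mR=20/101; mL+mR=20/197 → advance +1; mR−mL=5860/19897 → turn +1·90°
n=1: pose=(4,-7,N); sL=4/9, sR=20/41; mL=8/369, mR=2/9; mL+mR=10/41 → advance +1; mR−mL=74/369 → turn +1·90°
n=2: pose=(4,-6,W); sL=8/37, sR=40/97; mL=352/3589, mR=4/37; mL+mR=20/97 → advance +1; mR−mL=36/3589 → turn +1·90°
n=3: pose=(3,-6,S); sL=10/49, sR=10/53; mL=-20/2597, mR=5/49; mL+mR=5/53 → advance +1; mR−mL=285/2597 → turn +1·90°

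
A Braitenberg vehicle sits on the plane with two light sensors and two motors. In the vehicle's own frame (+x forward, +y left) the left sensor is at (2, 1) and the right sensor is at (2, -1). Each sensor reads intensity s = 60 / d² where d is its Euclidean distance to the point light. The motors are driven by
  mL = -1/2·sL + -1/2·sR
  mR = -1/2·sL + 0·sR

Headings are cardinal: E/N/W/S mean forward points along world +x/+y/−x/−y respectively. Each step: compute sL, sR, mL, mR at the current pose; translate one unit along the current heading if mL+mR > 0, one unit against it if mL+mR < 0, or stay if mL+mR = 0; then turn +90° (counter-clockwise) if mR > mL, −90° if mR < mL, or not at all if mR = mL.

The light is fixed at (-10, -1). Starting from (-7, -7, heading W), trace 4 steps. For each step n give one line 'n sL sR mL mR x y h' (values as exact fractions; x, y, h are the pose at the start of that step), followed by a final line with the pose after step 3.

0 6/5 30/13 -114/65 -3/5 -7 -7 W
1 60/89 60/73 -4860/6497 -30/89 -6 -7 S
2 15/13 5/6 -155/156 -15/26 -6 -6 E
3 60/13 12/5 -228/65 -30/13 -7 -6 N
final -7 -7 W

n=0: pose=(-7,-7,W); sL=6/5, sR=30/13; mL=-114/65, mR=-3/5; mL+mR=-153/65 → advance -1; mR−mL=15/13 → turn +1·90°
n=1: pose=(-6,-7,S); sL=60/89, sR=60/73; mL=-4860/6497, mR=-30/89; mL+mR=-7050/6497 → advance -1; mR−mL=30/73 → turn +1·90°
n=2: pose=(-6,-6,E); sL=15/13, sR=5/6; mL=-155/156, mR=-15/26; mL+mR=-245/156 → advance -1; mR−mL=5/12 → turn +1·90°
n=3: pose=(-7,-6,N); sL=60/13, sR=12/5; mL=-228/65, mR=-30/13; mL+mR=-378/65 → advance -1; mR−mL=6/5 → turn +1·90°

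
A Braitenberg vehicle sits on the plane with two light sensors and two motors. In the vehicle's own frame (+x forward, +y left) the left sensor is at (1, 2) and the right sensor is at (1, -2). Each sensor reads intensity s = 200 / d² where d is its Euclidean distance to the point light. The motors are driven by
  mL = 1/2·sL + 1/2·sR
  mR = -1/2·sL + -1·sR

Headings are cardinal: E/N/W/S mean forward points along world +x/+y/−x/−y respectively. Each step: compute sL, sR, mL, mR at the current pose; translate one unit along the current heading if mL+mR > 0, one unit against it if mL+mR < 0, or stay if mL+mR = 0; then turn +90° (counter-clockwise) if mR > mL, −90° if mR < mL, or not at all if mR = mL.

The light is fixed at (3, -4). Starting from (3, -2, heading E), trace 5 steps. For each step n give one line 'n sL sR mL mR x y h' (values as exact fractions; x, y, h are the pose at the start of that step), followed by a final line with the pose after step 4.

0 200/17 200 1800/17 -3500/17 3 -2 E
1 100 20 60 -70 2 -2 S
2 40 200/29 680/29 -780/29 2 -1 W
3 10 10 10 -15 3 -1 N
4 200/17 200 1800/17 -3500/17 3 -2 E
final 2 -2 S

n=0: pose=(3,-2,E); sL=200/17, sR=200; mL=1800/17, mR=-3500/17; mL+mR=-100 → advance -1; mR−mL=-5300/17 → turn -1·90°
n=1: pose=(2,-2,S); sL=100, sR=20; mL=60, mR=-70; mL+mR=-10 → advance -1; mR−mL=-130 → turn -1·90°
n=2: pose=(2,-1,W); sL=40, sR=200/29; mL=680/29, mR=-780/29; mL+mR=-100/29 → advance -1; mR−mL=-1460/29 → turn -1·90°
n=3: pose=(3,-1,N); sL=10, sR=10; mL=10, mR=-15; mL+mR=-5 → advance -1; mR−mL=-25 → turn -1·90°
n=4: pose=(3,-2,E); sL=200/17, sR=200; mL=1800/17, mR=-3500/17; mL+mR=-100 → advance -1; mR−mL=-5300/17 → turn -1·90°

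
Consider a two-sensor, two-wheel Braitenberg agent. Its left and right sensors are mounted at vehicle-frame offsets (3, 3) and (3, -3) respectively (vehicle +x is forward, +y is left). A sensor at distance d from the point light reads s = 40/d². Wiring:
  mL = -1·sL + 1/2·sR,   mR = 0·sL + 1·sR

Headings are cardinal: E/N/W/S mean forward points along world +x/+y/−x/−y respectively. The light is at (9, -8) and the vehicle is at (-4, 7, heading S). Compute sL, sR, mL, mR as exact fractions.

left sensor world pos  = (-1, 4); dL² = 244
right sensor world pos = (-7, 4); dR² = 400
sL = 40/244 = 10/61
sR = 40/400 = 1/10
mL = -1·sL + 1/2·sR = -139/1220
mR = 0·sL + 1·sR = 1/10

10/61 1/10 -139/1220 1/10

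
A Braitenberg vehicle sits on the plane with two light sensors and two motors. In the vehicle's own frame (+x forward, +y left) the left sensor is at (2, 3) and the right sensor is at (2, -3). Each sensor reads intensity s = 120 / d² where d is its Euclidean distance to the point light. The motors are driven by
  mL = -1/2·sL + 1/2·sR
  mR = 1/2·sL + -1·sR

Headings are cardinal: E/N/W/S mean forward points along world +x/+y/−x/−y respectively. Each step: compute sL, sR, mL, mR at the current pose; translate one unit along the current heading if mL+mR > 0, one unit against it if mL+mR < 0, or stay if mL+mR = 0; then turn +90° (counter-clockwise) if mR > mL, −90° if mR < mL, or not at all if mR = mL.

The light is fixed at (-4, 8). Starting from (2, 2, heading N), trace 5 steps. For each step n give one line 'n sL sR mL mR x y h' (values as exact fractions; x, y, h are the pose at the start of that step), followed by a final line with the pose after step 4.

0 24/5 120/97 -864/485 564/485 2 2 N
1 30/29 15/4 315/232 -375/116 2 1 W
2 120/41 24/25 -1008/1025 516/1025 3 1 N
3 60/73 12/5 288/365 -726/365 3 0 W
4 120/61 120/157 -5760/9577 2100/9577 4 0 N
final 4 -1 W

n=0: pose=(2,2,N); sL=24/5, sR=120/97; mL=-864/485, mR=564/485; mL+mR=-60/97 → advance -1; mR−mL=1428/485 → turn +1·90°
n=1: pose=(2,1,W); sL=30/29, sR=15/4; mL=315/232, mR=-375/116; mL+mR=-15/8 → advance -1; mR−mL=-1065/232 → turn -1·90°
n=2: pose=(3,1,N); sL=120/41, sR=24/25; mL=-1008/1025, mR=516/1025; mL+mR=-12/25 → advance -1; mR−mL=1524/1025 → turn +1·90°
n=3: pose=(3,0,W); sL=60/73, sR=12/5; mL=288/365, mR=-726/365; mL+mR=-6/5 → advance -1; mR−mL=-1014/365 → turn -1·90°
n=4: pose=(4,0,N); sL=120/61, sR=120/157; mL=-5760/9577, mR=2100/9577; mL+mR=-60/157 → advance -1; mR−mL=7860/9577 → turn +1·90°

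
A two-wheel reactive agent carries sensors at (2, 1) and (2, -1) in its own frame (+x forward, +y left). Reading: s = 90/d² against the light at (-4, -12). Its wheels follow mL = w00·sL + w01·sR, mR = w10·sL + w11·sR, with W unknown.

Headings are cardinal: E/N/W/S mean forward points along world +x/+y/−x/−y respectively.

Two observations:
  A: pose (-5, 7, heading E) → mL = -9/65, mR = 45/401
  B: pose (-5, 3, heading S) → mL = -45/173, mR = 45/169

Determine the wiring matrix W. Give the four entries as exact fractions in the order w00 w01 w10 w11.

obs A: pose=(-5,7,E) → sL=90/401, sR=18/65, mL=-9/65, mR=45/401
obs B: pose=(-5,3,S) → sL=90/169, sR=90/173, mL=-45/173, mR=45/169
sensor matrix S = [[90/401, 18/65], [90/169, 90/173]]; det S = -4681152/152412481
solve [mL_A; mL_B] = S·[w00; w01] and [mR_A; mR_B] = S·[w10; w11]:
  w00 = 0, w01 = -1/2, w10 = 1/2, w11 = 0

0 -1/2 1/2 0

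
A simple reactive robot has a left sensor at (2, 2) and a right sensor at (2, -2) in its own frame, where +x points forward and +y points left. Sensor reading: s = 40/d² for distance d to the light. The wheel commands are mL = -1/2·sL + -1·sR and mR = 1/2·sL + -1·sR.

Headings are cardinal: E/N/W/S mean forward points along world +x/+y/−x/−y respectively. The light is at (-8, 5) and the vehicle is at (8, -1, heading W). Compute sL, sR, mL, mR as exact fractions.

left sensor world pos  = (6, -3); dL² = 260
right sensor world pos = (6, 1); dR² = 212
sL = 40/260 = 2/13
sR = 40/212 = 10/53
mL = -1/2·sL + -1·sR = -183/689
mR = 1/2·sL + -1·sR = -77/689

2/13 10/53 -183/689 -77/689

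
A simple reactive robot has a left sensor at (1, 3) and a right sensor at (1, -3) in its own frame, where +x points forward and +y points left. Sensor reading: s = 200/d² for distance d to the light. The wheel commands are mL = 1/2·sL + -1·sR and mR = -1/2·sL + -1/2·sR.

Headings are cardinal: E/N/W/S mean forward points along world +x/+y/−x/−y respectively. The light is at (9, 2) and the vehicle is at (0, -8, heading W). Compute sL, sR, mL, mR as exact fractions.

200/269 200/149 -38900/40081 -41800/40081

left sensor world pos  = (-1, -11); dL² = 269
right sensor world pos = (-1, -5); dR² = 149
sL = 200/269 = 200/269
sR = 200/149 = 200/149
mL = 1/2·sL + -1·sR = -38900/40081
mR = -1/2·sL + -1/2·sR = -41800/40081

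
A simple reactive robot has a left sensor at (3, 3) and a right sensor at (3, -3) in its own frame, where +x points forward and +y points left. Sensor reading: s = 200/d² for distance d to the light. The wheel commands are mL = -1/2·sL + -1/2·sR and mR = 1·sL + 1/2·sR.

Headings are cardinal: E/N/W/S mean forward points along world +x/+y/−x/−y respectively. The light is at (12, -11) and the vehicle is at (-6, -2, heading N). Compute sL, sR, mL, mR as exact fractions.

40/117 200/369 -2120/4797 980/1599

left sensor world pos  = (-9, 1); dL² = 585
right sensor world pos = (-3, 1); dR² = 369
sL = 200/585 = 40/117
sR = 200/369 = 200/369
mL = -1/2·sL + -1/2·sR = -2120/4797
mR = 1·sL + 1/2·sR = 980/1599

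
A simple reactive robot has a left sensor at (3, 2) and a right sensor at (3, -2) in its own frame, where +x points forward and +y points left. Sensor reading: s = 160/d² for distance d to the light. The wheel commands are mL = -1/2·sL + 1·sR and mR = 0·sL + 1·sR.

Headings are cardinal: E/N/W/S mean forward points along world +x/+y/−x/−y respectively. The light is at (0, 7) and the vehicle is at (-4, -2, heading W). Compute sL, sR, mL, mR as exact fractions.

left sensor world pos  = (-7, -4); dL² = 170
right sensor world pos = (-7, 0); dR² = 98
sL = 160/170 = 16/17
sR = 160/98 = 80/49
mL = -1/2·sL + 1·sR = 968/833
mR = 0·sL + 1·sR = 80/49

16/17 80/49 968/833 80/49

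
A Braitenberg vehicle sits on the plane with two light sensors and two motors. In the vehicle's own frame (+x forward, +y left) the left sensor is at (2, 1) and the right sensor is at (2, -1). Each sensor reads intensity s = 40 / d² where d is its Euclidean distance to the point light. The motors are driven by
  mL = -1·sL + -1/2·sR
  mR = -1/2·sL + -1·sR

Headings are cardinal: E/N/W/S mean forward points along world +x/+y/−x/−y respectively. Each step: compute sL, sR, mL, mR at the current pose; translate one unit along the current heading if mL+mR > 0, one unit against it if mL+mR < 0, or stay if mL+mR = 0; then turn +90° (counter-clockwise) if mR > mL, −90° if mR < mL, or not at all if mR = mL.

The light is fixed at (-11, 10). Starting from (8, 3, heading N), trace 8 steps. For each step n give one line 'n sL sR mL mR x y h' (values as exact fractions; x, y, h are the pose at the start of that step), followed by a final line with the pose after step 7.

n=0: pose=(8,3,N); sL=40/349, sR=8/85; mL=-4796/29665, mR=-4492/29665; mL+mR=-9288/29665 → advance -1; mR−mL=304/29665 → turn +1·90°
n=1: pose=(8,2,W); sL=4/37, sR=20/169; mL=-1046/6253, mR=-1078/6253; mL+mR=-2124/6253 → advance -1; mR−mL=-32/6253 → turn -1·90°
n=2: pose=(9,2,N); sL=40/397, sR=40/477; mL=-27020/189369, mR=-25420/189369; mL+mR=-17480/63123 → advance -1; mR−mL=1600/189369 → turn +1·90°
n=3: pose=(9,1,W); sL=5/53, sR=10/97; mL=-750/5141, mR=-1545/10282; mL+mR=-3045/10282 → advance -1; mR−mL=-45/10282 → turn -1·90°
n=4: pose=(10,1,N); sL=40/449, sR=40/533; mL=-30300/239317, mR=-28620/239317; mL+mR=-58920/239317 → advance -1; mR−mL=1680/239317 → turn +1·90°
n=5: pose=(10,0,W); sL=20/241, sR=20/221; mL=-6830/53261, mR=-7030/53261; mL+mR=-13860/53261 → advance -1; mR−mL=-200/53261 → turn -1·90°
n=6: pose=(11,0,N); sL=8/101, sR=40/593; mL=-6764/59893, mR=-6412/59893; mL+mR=-13176/59893 → advance -1; mR−mL=352/59893 → turn +1·90°
n=7: pose=(11,-1,W); sL=5/68, sR=2/25; mL=-193/1700, mR=-397/3400; mL+mR=-783/3400 → advance -1; mR−mL=-11/3400 → turn -1·90°

0 40/349 8/85 -4796/29665 -4492/29665 8 3 N
1 4/37 20/169 -1046/6253 -1078/6253 8 2 W
2 40/397 40/477 -27020/189369 -25420/189369 9 2 N
3 5/53 10/97 -750/5141 -1545/10282 9 1 W
4 40/449 40/533 -30300/239317 -28620/239317 10 1 N
5 20/241 20/221 -6830/53261 -7030/53261 10 0 W
6 8/101 40/593 -6764/59893 -6412/59893 11 0 N
7 5/68 2/25 -193/1700 -397/3400 11 -1 W
final 12 -1 N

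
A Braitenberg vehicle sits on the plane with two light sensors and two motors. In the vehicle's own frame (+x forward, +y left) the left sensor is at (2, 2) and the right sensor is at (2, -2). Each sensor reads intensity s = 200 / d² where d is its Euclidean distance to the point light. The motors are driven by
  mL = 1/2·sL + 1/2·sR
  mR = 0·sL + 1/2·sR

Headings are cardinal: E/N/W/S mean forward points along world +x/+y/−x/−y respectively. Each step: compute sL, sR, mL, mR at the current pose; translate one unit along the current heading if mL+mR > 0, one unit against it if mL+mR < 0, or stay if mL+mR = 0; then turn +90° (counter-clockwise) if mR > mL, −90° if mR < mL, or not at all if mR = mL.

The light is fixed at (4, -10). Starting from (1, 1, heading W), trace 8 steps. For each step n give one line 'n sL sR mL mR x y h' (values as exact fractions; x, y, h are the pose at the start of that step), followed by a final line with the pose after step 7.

0 100/53 100/97 7500/5141 50/97 1 1 W
1 40/41 200/173 7560/7093 100/173 0 1 N
2 1 25/13 19/13 25/26 0 2 E
3 200/101 8/5 904/505 4/5 1 2 S
4 100/53 100/97 7500/5141 50/97 1 1 W
5 40/41 200/173 7560/7093 100/173 0 1 N
6 1 25/13 19/13 25/26 0 2 E
7 200/101 8/5 904/505 4/5 1 2 S
final 1 1 W

n=0: pose=(1,1,W); sL=100/53, sR=100/97; mL=7500/5141, mR=50/97; mL+mR=10150/5141 → advance +1; mR−mL=-50/53 → turn -1·90°
n=1: pose=(0,1,N); sL=40/41, sR=200/173; mL=7560/7093, mR=100/173; mL+mR=11660/7093 → advance +1; mR−mL=-20/41 → turn -1·90°
n=2: pose=(0,2,E); sL=1, sR=25/13; mL=19/13, mR=25/26; mL+mR=63/26 → advance +1; mR−mL=-1/2 → turn -1·90°
n=3: pose=(1,2,S); sL=200/101, sR=8/5; mL=904/505, mR=4/5; mL+mR=1308/505 → advance +1; mR−mL=-100/101 → turn -1·90°
n=4: pose=(1,1,W); sL=100/53, sR=100/97; mL=7500/5141, mR=50/97; mL+mR=10150/5141 → advance +1; mR−mL=-50/53 → turn -1·90°
n=5: pose=(0,1,N); sL=40/41, sR=200/173; mL=7560/7093, mR=100/173; mL+mR=11660/7093 → advance +1; mR−mL=-20/41 → turn -1·90°
n=6: pose=(0,2,E); sL=1, sR=25/13; mL=19/13, mR=25/26; mL+mR=63/26 → advance +1; mR−mL=-1/2 → turn -1·90°
n=7: pose=(1,2,S); sL=200/101, sR=8/5; mL=904/505, mR=4/5; mL+mR=1308/505 → advance +1; mR−mL=-100/101 → turn -1·90°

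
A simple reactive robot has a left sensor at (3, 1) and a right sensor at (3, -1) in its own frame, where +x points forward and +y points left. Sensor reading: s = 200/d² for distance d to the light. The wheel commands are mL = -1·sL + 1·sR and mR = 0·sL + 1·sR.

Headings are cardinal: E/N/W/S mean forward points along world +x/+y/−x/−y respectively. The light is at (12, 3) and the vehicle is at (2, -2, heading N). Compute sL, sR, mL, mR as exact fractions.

8/5 40/17 64/85 40/17

left sensor world pos  = (1, 1); dL² = 125
right sensor world pos = (3, 1); dR² = 85
sL = 200/125 = 8/5
sR = 200/85 = 40/17
mL = -1·sL + 1·sR = 64/85
mR = 0·sL + 1·sR = 40/17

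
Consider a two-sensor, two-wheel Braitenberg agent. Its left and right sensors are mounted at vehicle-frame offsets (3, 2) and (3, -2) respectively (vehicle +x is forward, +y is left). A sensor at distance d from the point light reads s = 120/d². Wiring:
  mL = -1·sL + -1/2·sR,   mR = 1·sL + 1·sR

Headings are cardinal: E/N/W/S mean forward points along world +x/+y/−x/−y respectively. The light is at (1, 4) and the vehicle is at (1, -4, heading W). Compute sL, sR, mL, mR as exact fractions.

left sensor world pos  = (-2, -6); dL² = 109
right sensor world pos = (-2, -2); dR² = 45
sL = 120/109 = 120/109
sR = 120/45 = 8/3
mL = -1·sL + -1/2·sR = -796/327
mR = 1·sL + 1·sR = 1232/327

120/109 8/3 -796/327 1232/327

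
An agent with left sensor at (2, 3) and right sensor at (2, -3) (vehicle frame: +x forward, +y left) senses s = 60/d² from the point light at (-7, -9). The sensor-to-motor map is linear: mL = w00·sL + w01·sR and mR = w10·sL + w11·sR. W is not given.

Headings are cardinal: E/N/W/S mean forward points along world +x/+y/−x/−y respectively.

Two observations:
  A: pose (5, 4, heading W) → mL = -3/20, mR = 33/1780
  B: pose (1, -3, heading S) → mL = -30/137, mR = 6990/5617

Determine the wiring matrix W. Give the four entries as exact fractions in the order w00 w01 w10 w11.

obs A: pose=(5,4,W) → sL=3/10, sR=15/89, mL=-3/20, mR=33/1780
obs B: pose=(1,-3,S) → sL=60/137, sR=60/41, mL=-30/137, mR=6990/5617
sensor matrix S = [[3/10, 15/89], [60/137, 60/41]]; det S = 182574/499913
solve [mL_A; mL_B] = S·[w00; w01] and [mR_A; mR_B] = S·[w10; w11]:
  w00 = -1/2, w01 = 0, w10 = -1/2, w11 = 1

-1/2 0 -1/2 1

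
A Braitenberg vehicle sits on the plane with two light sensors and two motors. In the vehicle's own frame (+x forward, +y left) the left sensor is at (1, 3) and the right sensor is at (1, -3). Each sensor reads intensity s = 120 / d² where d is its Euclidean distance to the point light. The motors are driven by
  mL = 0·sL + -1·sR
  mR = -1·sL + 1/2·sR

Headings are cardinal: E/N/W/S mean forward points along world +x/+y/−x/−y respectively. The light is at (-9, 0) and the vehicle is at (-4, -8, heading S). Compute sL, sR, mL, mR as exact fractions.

left sensor world pos  = (-1, -9); dL² = 145
right sensor world pos = (-7, -9); dR² = 85
sL = 120/145 = 24/29
sR = 120/85 = 24/17
mL = 0·sL + -1·sR = -24/17
mR = -1·sL + 1/2·sR = -60/493

24/29 24/17 -24/17 -60/493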